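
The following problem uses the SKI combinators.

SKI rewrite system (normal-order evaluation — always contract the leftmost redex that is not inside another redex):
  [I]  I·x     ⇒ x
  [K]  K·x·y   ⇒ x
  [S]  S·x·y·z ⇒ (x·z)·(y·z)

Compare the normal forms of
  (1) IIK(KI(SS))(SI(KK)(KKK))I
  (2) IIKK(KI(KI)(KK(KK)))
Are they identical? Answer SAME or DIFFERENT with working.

Answer: DIFFERENT — A ⇓ I, B ⇓ K

Working:
Term A:
  start: IIK(KI(SS))(SI(KK)(KKK))I
  →1  IK(KI(SS))(SI(KK)(KKK))I
  →2  K(KI(SS))(SI(KK)(KKK))I
  →3  KI(SS)I
  →4  II
  →5  I

Term B:
  start: IIKK(KI(KI)(KK(KK)))
  →1  IKK(KI(KI)(KK(KK)))
  →2  KK(KI(KI)(KK(KK)))
  →3  K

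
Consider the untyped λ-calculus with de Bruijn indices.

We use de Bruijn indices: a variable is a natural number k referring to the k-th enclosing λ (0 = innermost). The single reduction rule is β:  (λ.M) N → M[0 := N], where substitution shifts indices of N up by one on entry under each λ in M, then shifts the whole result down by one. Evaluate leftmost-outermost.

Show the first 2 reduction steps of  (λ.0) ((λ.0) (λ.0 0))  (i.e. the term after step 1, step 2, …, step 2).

Answer: after 2 steps: λ.0 0

Reduction:
  start: (λ.0) ((λ.0) (λ.0 0))
  [1] (λ.0) (λ.0 0)
  [2] λ.0 0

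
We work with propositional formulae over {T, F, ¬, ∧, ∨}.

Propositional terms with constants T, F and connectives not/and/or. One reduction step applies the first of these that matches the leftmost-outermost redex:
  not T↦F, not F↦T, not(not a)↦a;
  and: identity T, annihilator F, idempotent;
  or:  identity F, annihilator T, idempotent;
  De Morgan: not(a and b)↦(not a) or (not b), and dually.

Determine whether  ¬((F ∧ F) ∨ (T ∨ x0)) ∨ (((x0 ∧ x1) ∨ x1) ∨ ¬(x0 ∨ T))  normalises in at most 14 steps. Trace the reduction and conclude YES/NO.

  start: ¬((F ∧ F) ∨ (T ∨ x0)) ∨ (((x0 ∧ x1) ∨ x1) ∨ ¬(x0 ∨ T))
  [1] (¬(F ∧ F) ∧ ¬(T ∨ x0)) ∨ (((x0 ∧ x1) ∨ x1) ∨ ¬(x0 ∨ T))
  [2] ((¬F ∨ ¬F) ∧ ¬(T ∨ x0)) ∨ (((x0 ∧ x1) ∨ x1) ∨ ¬(x0 ∨ T))
  [3] (¬F ∧ ¬(T ∨ x0)) ∨ (((x0 ∧ x1) ∨ x1) ∨ ¬(x0 ∨ T))
  [4] (T ∧ ¬(T ∨ x0)) ∨ (((x0 ∧ x1) ∨ x1) ∨ ¬(x0 ∨ T))
  [5] ¬(T ∨ x0) ∨ (((x0 ∧ x1) ∨ x1) ∨ ¬(x0 ∨ T))
  [6] (¬T ∧ ¬x0) ∨ (((x0 ∧ x1) ∨ x1) ∨ ¬(x0 ∨ T))
  [7] (F ∧ ¬x0) ∨ (((x0 ∧ x1) ∨ x1) ∨ ¬(x0 ∨ T))
  [8] F ∨ (((x0 ∧ x1) ∨ x1) ∨ ¬(x0 ∨ T))
  [9] ((x0 ∧ x1) ∨ x1) ∨ ¬(x0 ∨ T)
  [10] ((x0 ∧ x1) ∨ x1) ∨ (¬x0 ∧ ¬T)
  [11] ((x0 ∧ x1) ∨ x1) ∨ (¬x0 ∧ F)
  [12] ((x0 ∧ x1) ∨ x1) ∨ F
  [13] (x0 ∧ x1) ∨ x1

Answer: YES — reaches normal form (x0 ∧ x1) ∨ x1 in 13 ≤ 14 steps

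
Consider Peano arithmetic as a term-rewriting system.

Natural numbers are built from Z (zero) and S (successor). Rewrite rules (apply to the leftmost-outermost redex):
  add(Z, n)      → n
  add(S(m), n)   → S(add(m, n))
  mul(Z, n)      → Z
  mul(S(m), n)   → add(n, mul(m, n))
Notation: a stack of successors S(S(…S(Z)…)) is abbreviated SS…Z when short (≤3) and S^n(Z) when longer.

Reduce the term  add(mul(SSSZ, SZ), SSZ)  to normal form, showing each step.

Answer: normal form = S^5(Z)  (in 14 steps)

Derivation:
  start: add(mul(SSSZ, SZ), SSZ)
  step 1: add(add(SZ, mul(SSZ, SZ)), SSZ)
  step 2: add(S(add(Z, mul(SSZ, SZ))), SSZ)
  step 3: S(add(add(Z, mul(SSZ, SZ)), SSZ))
  step 4: S(add(mul(SSZ, SZ), SSZ))
  step 5: S(add(add(SZ, mul(SZ, SZ)), SSZ))
  step 6: S(add(S(add(Z, mul(SZ, SZ))), SSZ))
  step 7: S(S(add(add(Z, mul(SZ, SZ)), SSZ)))
  step 8: S(S(add(mul(SZ, SZ), SSZ)))
  step 9: S(S(add(add(SZ, mul(Z, SZ)), SSZ)))
  step 10: S(S(add(S(add(Z, mul(Z, SZ))), SSZ)))
  step 11: S(S(S(add(add(Z, mul(Z, SZ)), SSZ))))
  step 12: S(S(S(add(mul(Z, SZ), SSZ))))
  step 13: S(S(S(add(Z, SSZ))))
  step 14: S^5(Z)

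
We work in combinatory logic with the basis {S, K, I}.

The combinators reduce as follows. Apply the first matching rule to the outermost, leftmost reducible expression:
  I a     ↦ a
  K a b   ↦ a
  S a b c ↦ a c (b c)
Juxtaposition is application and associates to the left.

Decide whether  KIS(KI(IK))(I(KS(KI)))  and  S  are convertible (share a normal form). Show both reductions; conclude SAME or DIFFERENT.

Term A:
  start: KIS(KI(IK))(I(KS(KI)))
  →1  I(KI(IK))(I(KS(KI)))
  →2  KI(IK)(I(KS(KI)))
  →3  I(I(KS(KI)))
  →4  I(KS(KI))
  →5  KS(KI)
  →6  S

Term B:
  start: S

Answer: SAME — A ⇓ S, B ⇓ S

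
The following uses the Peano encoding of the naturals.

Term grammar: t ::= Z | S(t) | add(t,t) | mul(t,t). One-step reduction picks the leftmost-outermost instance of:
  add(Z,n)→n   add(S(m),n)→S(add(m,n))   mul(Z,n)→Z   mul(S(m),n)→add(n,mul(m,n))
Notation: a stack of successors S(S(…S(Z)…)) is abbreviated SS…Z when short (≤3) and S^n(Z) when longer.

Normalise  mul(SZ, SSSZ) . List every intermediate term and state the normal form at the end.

  start: mul(SZ, SSSZ)
  →1  add(SSSZ, mul(Z, SSSZ))
  →2  S(add(SSZ, mul(Z, SSSZ)))
  →3  S(S(add(SZ, mul(Z, SSSZ))))
  →4  S(S(S(add(Z, mul(Z, SSSZ)))))
  →5  S(S(S(mul(Z, SSSZ))))
  →6  SSSZ

Answer: normal form = SSSZ  (in 6 steps)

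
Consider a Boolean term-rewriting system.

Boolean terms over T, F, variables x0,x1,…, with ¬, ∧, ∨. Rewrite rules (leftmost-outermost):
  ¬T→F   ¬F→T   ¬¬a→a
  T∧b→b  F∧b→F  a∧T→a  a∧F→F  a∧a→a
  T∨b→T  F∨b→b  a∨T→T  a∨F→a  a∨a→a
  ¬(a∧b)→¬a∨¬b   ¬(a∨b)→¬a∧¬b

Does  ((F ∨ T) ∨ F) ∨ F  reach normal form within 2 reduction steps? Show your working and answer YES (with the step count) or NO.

Answer: NO — after 2 steps the term is F ∨ T, not yet normal

Reduction:
  start: ((F ∨ T) ∨ F) ∨ F
  [1] (F ∨ T) ∨ F
  [2] F ∨ T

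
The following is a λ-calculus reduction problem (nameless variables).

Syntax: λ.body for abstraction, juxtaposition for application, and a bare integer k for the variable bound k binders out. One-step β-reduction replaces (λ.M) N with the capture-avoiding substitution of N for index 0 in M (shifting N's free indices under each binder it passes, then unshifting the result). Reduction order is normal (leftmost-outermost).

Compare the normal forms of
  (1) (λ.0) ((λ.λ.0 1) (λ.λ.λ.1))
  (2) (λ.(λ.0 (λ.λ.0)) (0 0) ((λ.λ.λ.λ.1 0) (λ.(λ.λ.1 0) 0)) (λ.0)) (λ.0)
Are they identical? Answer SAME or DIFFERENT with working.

Answer: DIFFERENT — A ⇓ λ.0 (λ.λ.λ.1), B ⇓ λ.0

Derivation:
Term A:
  start: (λ.0) ((λ.λ.0 1) (λ.λ.λ.1))
  [1] (λ.λ.0 1) (λ.λ.λ.1)
  [2] λ.0 (λ.λ.λ.1)

Term B:
  start: (λ.(λ.0 (λ.λ.0)) (0 0) ((λ.λ.λ.λ.1 0) (λ.(λ.λ.1 0) 0)) (λ.0)) (λ.0)
  [1] (λ.0 (λ.λ.0)) ((λ.0) (λ.0)) ((λ.λ.λ.λ.1 0) (λ.(λ.λ.1 0) 0)) (λ.0)
  [2] (λ.0) (λ.0) (λ.λ.0) ((λ.λ.λ.λ.1 0) (λ.(λ.λ.1 0) 0)) (λ.0)
  [3] (λ.0) (λ.λ.0) ((λ.λ.λ.λ.1 0) (λ.(λ.λ.1 0) 0)) (λ.0)
  [4] (λ.λ.0) ((λ.λ.λ.λ.1 0) (λ.(λ.λ.1 0) 0)) (λ.0)
  [5] (λ.0) (λ.0)
  [6] λ.0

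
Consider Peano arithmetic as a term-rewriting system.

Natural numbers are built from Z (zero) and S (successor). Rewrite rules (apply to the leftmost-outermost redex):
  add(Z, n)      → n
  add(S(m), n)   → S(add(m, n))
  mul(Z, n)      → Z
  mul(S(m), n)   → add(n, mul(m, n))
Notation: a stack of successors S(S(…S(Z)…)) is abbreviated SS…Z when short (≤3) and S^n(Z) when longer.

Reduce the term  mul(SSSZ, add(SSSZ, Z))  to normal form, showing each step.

Answer: normal form = S^9(Z)  (in 28 steps)

Reduction:
  start: mul(SSSZ, add(SSSZ, Z))
  →1  add(add(SSSZ, Z), mul(SSZ, add(SSSZ, Z)))
  →2  add(S(add(SSZ, Z)), mul(SSZ, add(SSSZ, Z)))
  →3  S(add(add(SSZ, Z), mul(SSZ, add(SSSZ, Z))))
  →4  S(add(S(add(SZ, Z)), mul(SSZ, add(SSSZ, Z))))
  →5  S(S(add(add(SZ, Z), mul(SSZ, add(SSSZ, Z)))))
  →6  S(S(add(S(add(Z, Z)), mul(SSZ, add(SSSZ, Z)))))
  →7  S(S(S(add(add(Z, Z), mul(SSZ, add(SSSZ, Z))))))
  →8  S(S(S(add(Z, mul(SSZ, add(SSSZ, Z))))))
  →9  S(S(S(mul(SSZ, add(SSSZ, Z)))))
  →10  S(S(S(add(add(SSSZ, Z), mul(SZ, add(SSSZ, Z))))))
  →11  S(S(S(add(S(add(SSZ, Z)), mul(SZ, add(SSSZ, Z))))))
  →12  S(S(S(S(add(add(SSZ, Z), mul(SZ, add(SSSZ, Z)))))))
  →13  S(S(S(S(add(S(add(SZ, Z)), mul(SZ, add(SSSZ, Z)))))))
  →14  S(S(S(S(S(add(add(SZ, Z), mul(SZ, add(SSSZ, Z))))))))
  →15  S(S(S(S(S(add(S(add(Z, Z)), mul(SZ, add(SSSZ, Z))))))))
  →16  S(S(S(S(S(S(add(add(Z, Z), mul(SZ, add(SSSZ, Z)))))))))
  →17  S(S(S(S(S(S(add(Z, mul(SZ, add(SSSZ, Z)))))))))
  →18  S(S(S(S(S(S(mul(SZ, add(SSSZ, Z))))))))
  →19  S(S(S(S(S(S(add(add(SSSZ, Z), mul(Z, add(SSSZ, Z)))))))))
  →20  S(S(S(S(S(S(add(S(add(SSZ, Z)), mul(Z, add(SSSZ, Z)))))))))
  →21  S(S(S(S(S(S(S(add(add(SSZ, Z), mul(Z, add(SSSZ, Z))))))))))
  →22  S(S(S(S(S(S(S(add(S(add(SZ, Z)), mul(Z, add(SSSZ, Z))))))))))
  →23  S(S(S(S(S(S(S(S(add(add(SZ, Z), mul(Z, add(SSSZ, Z)))))))))))
  →24  S(S(S(S(S(S(S(S(add(S(add(Z, Z)), mul(Z, add(SSSZ, Z)))))))))))
  →25  S(S(S(S(S(S(S(S(S(add(add(Z, Z), mul(Z, add(SSSZ, Z))))))))))))
  →26  S(S(S(S(S(S(S(S(S(add(Z, mul(Z, add(SSSZ, Z))))))))))))
  →27  S(S(S(S(S(S(S(S(S(mul(Z, add(SSSZ, Z)))))))))))
  →28  S^9(Z)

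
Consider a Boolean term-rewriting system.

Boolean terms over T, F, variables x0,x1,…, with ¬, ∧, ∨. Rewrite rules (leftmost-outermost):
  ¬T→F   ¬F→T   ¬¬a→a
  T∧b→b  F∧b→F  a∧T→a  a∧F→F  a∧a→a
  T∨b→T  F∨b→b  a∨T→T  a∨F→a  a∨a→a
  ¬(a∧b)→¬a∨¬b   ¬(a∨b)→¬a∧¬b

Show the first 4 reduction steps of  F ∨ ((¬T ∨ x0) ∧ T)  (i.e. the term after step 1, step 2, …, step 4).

  start: F ∨ ((¬T ∨ x0) ∧ T)
  →1  (¬T ∨ x0) ∧ T
  →2  ¬T ∨ x0
  →3  F ∨ x0
  →4  x0

Answer: after 4 steps: x0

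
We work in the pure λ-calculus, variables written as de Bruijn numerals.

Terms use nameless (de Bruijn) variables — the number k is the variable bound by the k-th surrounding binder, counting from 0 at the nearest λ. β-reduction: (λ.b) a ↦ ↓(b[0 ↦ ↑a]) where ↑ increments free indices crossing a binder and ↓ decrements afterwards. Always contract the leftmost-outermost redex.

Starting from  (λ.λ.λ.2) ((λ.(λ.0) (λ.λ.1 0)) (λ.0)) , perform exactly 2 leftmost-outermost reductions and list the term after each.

  start: (λ.λ.λ.2) ((λ.(λ.0) (λ.λ.1 0)) (λ.0))
  →1  λ.λ.(λ.(λ.0) (λ.λ.1 0)) (λ.0)
  →2  λ.λ.(λ.0) (λ.λ.1 0)

Answer: after 2 steps: λ.λ.(λ.0) (λ.λ.1 0)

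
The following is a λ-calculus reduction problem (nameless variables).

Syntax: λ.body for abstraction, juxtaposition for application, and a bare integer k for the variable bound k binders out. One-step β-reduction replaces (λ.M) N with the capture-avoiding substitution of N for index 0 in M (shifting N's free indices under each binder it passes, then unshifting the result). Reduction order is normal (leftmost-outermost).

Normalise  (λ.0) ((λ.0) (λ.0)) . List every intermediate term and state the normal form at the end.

  start: (λ.0) ((λ.0) (λ.0))
  step 1: (λ.0) (λ.0)
  step 2: λ.0

Answer: normal form = λ.0  (in 2 steps)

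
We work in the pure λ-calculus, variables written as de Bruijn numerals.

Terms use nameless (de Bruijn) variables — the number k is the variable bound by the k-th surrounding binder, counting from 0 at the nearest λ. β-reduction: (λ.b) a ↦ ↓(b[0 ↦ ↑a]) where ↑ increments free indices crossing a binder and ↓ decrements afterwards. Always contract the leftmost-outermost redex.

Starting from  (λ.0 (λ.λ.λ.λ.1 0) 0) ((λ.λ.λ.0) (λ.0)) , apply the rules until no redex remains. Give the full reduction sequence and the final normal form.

  start: (λ.0 (λ.λ.λ.λ.1 0) 0) ((λ.λ.λ.0) (λ.0))
  step 1: (λ.λ.λ.0) (λ.0) (λ.λ.λ.λ.1 0) ((λ.λ.λ.0) (λ.0))
  step 2: (λ.λ.0) (λ.λ.λ.λ.1 0) ((λ.λ.λ.0) (λ.0))
  step 3: (λ.0) ((λ.λ.λ.0) (λ.0))
  step 4: (λ.λ.λ.0) (λ.0)
  step 5: λ.λ.0

Answer: normal form = λ.λ.0  (in 5 steps)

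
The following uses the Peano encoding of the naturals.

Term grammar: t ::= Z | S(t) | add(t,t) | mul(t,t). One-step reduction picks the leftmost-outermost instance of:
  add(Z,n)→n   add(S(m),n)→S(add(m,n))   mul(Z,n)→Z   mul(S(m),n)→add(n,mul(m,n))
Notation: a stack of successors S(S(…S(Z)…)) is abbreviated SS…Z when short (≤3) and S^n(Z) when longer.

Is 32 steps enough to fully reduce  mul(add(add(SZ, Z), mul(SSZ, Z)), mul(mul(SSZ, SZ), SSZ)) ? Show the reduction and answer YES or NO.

Answer: YES — reaches normal form S^4(Z) in 32 ≤ 32 steps

Reduction:
  start: mul(add(add(SZ, Z), mul(SSZ, Z)), mul(mul(SSZ, SZ), SSZ))
  [1] mul(add(S(add(Z, Z)), mul(SSZ, Z)), mul(mul(SSZ, SZ), SSZ))
  [2] mul(S(add(add(Z, Z), mul(SSZ, Z))), mul(mul(SSZ, SZ), SSZ))
  [3] add(mul(mul(SSZ, SZ), SSZ), mul(add(add(Z, Z), mul(SSZ, Z)), mul(mul(SSZ, SZ), SSZ)))
  [4] add(mul(add(SZ, mul(SZ, SZ)), SSZ), mul(add(add(Z, Z), mul(SSZ, Z)), mul(mul(SSZ, SZ), SSZ)))
  [5] add(mul(S(add(Z, mul(SZ, SZ))), SSZ), mul(add(add(Z, Z), mul(SSZ, Z)), mul(mul(SSZ, SZ), SSZ)))
  [6] add(add(SSZ, mul(add(Z, mul(SZ, SZ)), SSZ)), mul(add(add(Z, Z), mul(SSZ, Z)), mul(mul(SSZ, SZ), SSZ)))
  [7] add(S(add(SZ, mul(add(Z, mul(SZ, SZ)), SSZ))), mul(add(add(Z, Z), mul(SSZ, Z)), mul(mul(SSZ, SZ), SSZ)))
  [8] S(add(add(SZ, mul(add(Z, mul(SZ, SZ)), SSZ)), mul(add(add(Z, Z), mul(SSZ, Z)), mul(mul(SSZ, SZ), SSZ))))
  [9] S(add(S(add(Z, mul(add(Z, mul(SZ, SZ)), SSZ))), mul(add(add(Z, Z), mul(SSZ, Z)), mul(mul(SSZ, SZ), SSZ))))
  [10] S(S(add(add(Z, mul(add(Z, mul(SZ, SZ)), SSZ)), mul(add(add(Z, Z), mul(SSZ, Z)), mul(mul(SSZ, SZ), SSZ)))))
  [11] S(S(add(mul(add(Z, mul(SZ, SZ)), SSZ), mul(add(add(Z, Z), mul(SSZ, Z)), mul(mul(SSZ, SZ), SSZ)))))
  [12] S(S(add(mul(mul(SZ, SZ), SSZ), mul(add(add(Z, Z), mul(SSZ, Z)), mul(mul(SSZ, SZ), SSZ)))))
  [13] S(S(add(mul(add(SZ, mul(Z, SZ)), SSZ), mul(add(add(Z, Z), mul(SSZ, Z)), mul(mul(SSZ, SZ), SSZ)))))
  [14] S(S(add(mul(S(add(Z, mul(Z, SZ))), SSZ), mul(add(add(Z, Z), mul(SSZ, Z)), mul(mul(SSZ, SZ), SSZ)))))
  [15] S(S(add(add(SSZ, mul(add(Z, mul(Z, SZ)), SSZ)), mul(add(add(Z, Z), mul(SSZ, Z)), mul(mul(SSZ, SZ), SSZ)))))
  [16] S(S(add(S(add(SZ, mul(add(Z, mul(Z, SZ)), SSZ))), mul(add(add(Z, Z), mul(SSZ, Z)), mul(mul(SSZ, SZ), SSZ)))))
  [17] S(S(S(add(add(SZ, mul(add(Z, mul(Z, SZ)), SSZ)), mul(add(add(Z, Z), mul(SSZ, Z)), mul(mul(SSZ, SZ), SSZ))))))
  [18] S(S(S(add(S(add(Z, mul(add(Z, mul(Z, SZ)), SSZ))), mul(add(add(Z, Z), mul(SSZ, Z)), mul(mul(SSZ, SZ), SSZ))))))
  [19] S(S(S(S(add(add(Z, mul(add(Z, mul(Z, SZ)), SSZ)), mul(add(add(Z, Z), mul(SSZ, Z)), mul(mul(SSZ, SZ), SSZ)))))))
  [20] S(S(S(S(add(mul(add(Z, mul(Z, SZ)), SSZ), mul(add(add(Z, Z), mul(SSZ, Z)), mul(mul(SSZ, SZ), SSZ)))))))
  [21] S(S(S(S(add(mul(mul(Z, SZ), SSZ), mul(add(add(Z, Z), mul(SSZ, Z)), mul(mul(SSZ, SZ), SSZ)))))))
  [22] S(S(S(S(add(mul(Z, SSZ), mul(add(add(Z, Z), mul(SSZ, Z)), mul(mul(SSZ, SZ), SSZ)))))))
  [23] S(S(S(S(add(Z, mul(add(add(Z, Z), mul(SSZ, Z)), mul(mul(SSZ, SZ), SSZ)))))))
  [24] S(S(S(S(mul(add(add(Z, Z), mul(SSZ, Z)), mul(mul(SSZ, SZ), SSZ))))))
  [25] S(S(S(S(mul(add(Z, mul(SSZ, Z)), mul(mul(SSZ, SZ), SSZ))))))
  [26] S(S(S(S(mul(mul(SSZ, Z), mul(mul(SSZ, SZ), SSZ))))))
  [27] S(S(S(S(mul(add(Z, mul(SZ, Z)), mul(mul(SSZ, SZ), SSZ))))))
  [28] S(S(S(S(mul(mul(SZ, Z), mul(mul(SSZ, SZ), SSZ))))))
  [29] S(S(S(S(mul(add(Z, mul(Z, Z)), mul(mul(SSZ, SZ), SSZ))))))
  [30] S(S(S(S(mul(mul(Z, Z), mul(mul(SSZ, SZ), SSZ))))))
  [31] S(S(S(S(mul(Z, mul(mul(SSZ, SZ), SSZ))))))
  [32] S^4(Z)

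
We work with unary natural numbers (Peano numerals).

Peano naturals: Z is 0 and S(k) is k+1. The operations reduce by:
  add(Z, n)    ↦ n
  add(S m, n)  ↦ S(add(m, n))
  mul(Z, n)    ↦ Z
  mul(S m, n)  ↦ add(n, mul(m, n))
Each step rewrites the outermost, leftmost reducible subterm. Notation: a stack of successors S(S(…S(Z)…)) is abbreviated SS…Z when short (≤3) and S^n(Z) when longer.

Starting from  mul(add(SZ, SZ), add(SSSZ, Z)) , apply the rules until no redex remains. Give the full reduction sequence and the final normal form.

  start: mul(add(SZ, SZ), add(SSSZ, Z))
  step 1: mul(S(add(Z, SZ)), add(SSSZ, Z))
  step 2: add(add(SSSZ, Z), mul(add(Z, SZ), add(SSSZ, Z)))
  step 3: add(S(add(SSZ, Z)), mul(add(Z, SZ), add(SSSZ, Z)))
  step 4: S(add(add(SSZ, Z), mul(add(Z, SZ), add(SSSZ, Z))))
  step 5: S(add(S(add(SZ, Z)), mul(add(Z, SZ), add(SSSZ, Z))))
  step 6: S(S(add(add(SZ, Z), mul(add(Z, SZ), add(SSSZ, Z)))))
  step 7: S(S(add(S(add(Z, Z)), mul(add(Z, SZ), add(SSSZ, Z)))))
  step 8: S(S(S(add(add(Z, Z), mul(add(Z, SZ), add(SSSZ, Z))))))
  step 9: S(S(S(add(Z, mul(add(Z, SZ), add(SSSZ, Z))))))
  step 10: S(S(S(mul(add(Z, SZ), add(SSSZ, Z)))))
  step 11: S(S(S(mul(SZ, add(SSSZ, Z)))))
  step 12: S(S(S(add(add(SSSZ, Z), mul(Z, add(SSSZ, Z))))))
  step 13: S(S(S(add(S(add(SSZ, Z)), mul(Z, add(SSSZ, Z))))))
  step 14: S(S(S(S(add(add(SSZ, Z), mul(Z, add(SSSZ, Z)))))))
  step 15: S(S(S(S(add(S(add(SZ, Z)), mul(Z, add(SSSZ, Z)))))))
  step 16: S(S(S(S(S(add(add(SZ, Z), mul(Z, add(SSSZ, Z))))))))
  step 17: S(S(S(S(S(add(S(add(Z, Z)), mul(Z, add(SSSZ, Z))))))))
  step 18: S(S(S(S(S(S(add(add(Z, Z), mul(Z, add(SSSZ, Z)))))))))
  step 19: S(S(S(S(S(S(add(Z, mul(Z, add(SSSZ, Z)))))))))
  step 20: S(S(S(S(S(S(mul(Z, add(SSSZ, Z))))))))
  step 21: S^6(Z)

Answer: normal form = S^6(Z)  (in 21 steps)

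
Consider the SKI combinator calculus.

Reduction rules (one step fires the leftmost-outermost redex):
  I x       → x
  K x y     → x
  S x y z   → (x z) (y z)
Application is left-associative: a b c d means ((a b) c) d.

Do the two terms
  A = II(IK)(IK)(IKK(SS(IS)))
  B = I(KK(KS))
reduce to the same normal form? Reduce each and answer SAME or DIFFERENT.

Term A:
  start: II(IK)(IK)(IKK(SS(IS)))
  step 1: I(IK)(IK)(IKK(SS(IS)))
  step 2: IK(IK)(IKK(SS(IS)))
  step 3: K(IK)(IKK(SS(IS)))
  step 4: IK
  step 5: K

Term B:
  start: I(KK(KS))
  step 1: KK(KS)
  step 2: K

Answer: SAME — A ⇓ K, B ⇓ K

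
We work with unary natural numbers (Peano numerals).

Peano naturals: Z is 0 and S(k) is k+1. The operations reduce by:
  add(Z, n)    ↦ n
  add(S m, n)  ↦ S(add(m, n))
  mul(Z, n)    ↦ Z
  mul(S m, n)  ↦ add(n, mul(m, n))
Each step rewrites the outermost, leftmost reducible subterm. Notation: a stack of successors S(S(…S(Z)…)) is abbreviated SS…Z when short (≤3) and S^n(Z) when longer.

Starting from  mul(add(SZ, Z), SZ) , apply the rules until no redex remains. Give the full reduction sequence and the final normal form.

Answer: normal form = SZ  (in 6 steps)

Derivation:
  start: mul(add(SZ, Z), SZ)
  [1] mul(S(add(Z, Z)), SZ)
  [2] add(SZ, mul(add(Z, Z), SZ))
  [3] S(add(Z, mul(add(Z, Z), SZ)))
  [4] S(mul(add(Z, Z), SZ))
  [5] S(mul(Z, SZ))
  [6] SZ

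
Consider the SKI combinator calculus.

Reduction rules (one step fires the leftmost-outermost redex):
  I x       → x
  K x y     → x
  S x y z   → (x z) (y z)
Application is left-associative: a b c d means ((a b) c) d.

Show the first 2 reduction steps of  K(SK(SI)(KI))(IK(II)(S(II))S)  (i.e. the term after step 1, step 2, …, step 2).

Answer: after 2 steps: K(KI)(SI(KI))

Derivation:
  start: K(SK(SI)(KI))(IK(II)(S(II))S)
  [1] SK(SI)(KI)
  [2] K(KI)(SI(KI))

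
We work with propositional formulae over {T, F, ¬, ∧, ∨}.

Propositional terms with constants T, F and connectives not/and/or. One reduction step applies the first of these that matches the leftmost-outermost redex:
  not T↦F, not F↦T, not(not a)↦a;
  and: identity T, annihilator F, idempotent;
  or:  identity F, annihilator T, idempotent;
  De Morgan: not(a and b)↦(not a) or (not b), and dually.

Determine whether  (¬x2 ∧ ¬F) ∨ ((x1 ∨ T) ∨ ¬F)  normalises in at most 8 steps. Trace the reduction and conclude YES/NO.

  start: (¬x2 ∧ ¬F) ∨ ((x1 ∨ T) ∨ ¬F)
  [1] (¬x2 ∧ T) ∨ ((x1 ∨ T) ∨ ¬F)
  [2] ¬x2 ∨ ((x1 ∨ T) ∨ ¬F)
  [3] ¬x2 ∨ (T ∨ ¬F)
  [4] ¬x2 ∨ T
  [5] T

Answer: YES — reaches normal form T in 5 ≤ 8 steps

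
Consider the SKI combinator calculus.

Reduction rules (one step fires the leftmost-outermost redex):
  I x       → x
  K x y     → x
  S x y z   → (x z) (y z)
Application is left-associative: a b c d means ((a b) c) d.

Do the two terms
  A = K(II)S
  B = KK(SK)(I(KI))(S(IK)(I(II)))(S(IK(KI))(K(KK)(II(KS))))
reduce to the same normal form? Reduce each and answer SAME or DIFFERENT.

Term A:
  start: K(II)S
  step 1: II
  step 2: I

Term B:
  start: KK(SK)(I(KI))(S(IK)(I(II)))(S(IK(KI))(K(KK)(II(KS))))
  step 1: K(I(KI))(S(IK)(I(II)))(S(IK(KI))(K(KK)(II(KS))))
  step 2: I(KI)(S(IK(KI))(K(KK)(II(KS))))
  step 3: KI(S(IK(KI))(K(KK)(II(KS))))
  step 4: I

Answer: SAME — A ⇓ I, B ⇓ I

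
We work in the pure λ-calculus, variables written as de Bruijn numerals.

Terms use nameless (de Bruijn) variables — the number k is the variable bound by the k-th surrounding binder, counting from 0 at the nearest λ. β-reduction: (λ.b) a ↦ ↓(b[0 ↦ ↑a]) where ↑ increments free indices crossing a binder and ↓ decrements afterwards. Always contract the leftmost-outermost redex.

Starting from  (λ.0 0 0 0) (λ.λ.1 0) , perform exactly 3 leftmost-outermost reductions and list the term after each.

  start: (λ.0 0 0 0) (λ.λ.1 0)
  step 1: (λ.λ.1 0) (λ.λ.1 0) (λ.λ.1 0) (λ.λ.1 0)
  step 2: (λ.(λ.λ.1 0) 0) (λ.λ.1 0) (λ.λ.1 0)
  step 3: (λ.λ.1 0) (λ.λ.1 0) (λ.λ.1 0)

Answer: after 3 steps: (λ.λ.1 0) (λ.λ.1 0) (λ.λ.1 0)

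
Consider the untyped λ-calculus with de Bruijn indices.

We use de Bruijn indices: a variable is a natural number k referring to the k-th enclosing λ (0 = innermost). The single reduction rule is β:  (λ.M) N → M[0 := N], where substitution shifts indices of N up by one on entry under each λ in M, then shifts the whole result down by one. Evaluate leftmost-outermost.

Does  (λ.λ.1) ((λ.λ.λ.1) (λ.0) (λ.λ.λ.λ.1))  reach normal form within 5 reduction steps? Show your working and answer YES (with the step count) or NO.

  start: (λ.λ.1) ((λ.λ.λ.1) (λ.0) (λ.λ.λ.λ.1))
  step 1: λ.(λ.λ.λ.1) (λ.0) (λ.λ.λ.λ.1)
  step 2: λ.(λ.λ.1) (λ.λ.λ.λ.1)
  step 3: λ.λ.λ.λ.λ.λ.1

Answer: YES — reaches normal form λ.λ.λ.λ.λ.λ.1 in 3 ≤ 5 steps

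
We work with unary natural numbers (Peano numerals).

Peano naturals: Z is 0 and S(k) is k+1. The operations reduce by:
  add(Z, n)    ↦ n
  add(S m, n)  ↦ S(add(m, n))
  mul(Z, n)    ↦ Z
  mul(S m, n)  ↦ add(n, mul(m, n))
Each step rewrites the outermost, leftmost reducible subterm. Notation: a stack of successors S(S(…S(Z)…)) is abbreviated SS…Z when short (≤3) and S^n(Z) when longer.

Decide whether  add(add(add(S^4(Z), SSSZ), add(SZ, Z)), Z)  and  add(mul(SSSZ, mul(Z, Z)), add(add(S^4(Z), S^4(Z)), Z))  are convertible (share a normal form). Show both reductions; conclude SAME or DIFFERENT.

Answer: SAME — A ⇓ S^8(Z), B ⇓ S^8(Z)

Working:
Term A:
  start: add(add(add(S^4(Z), SSSZ), add(SZ, Z)), Z)
  [1] add(add(S(add(SSSZ, SSSZ)), add(SZ, Z)), Z)
  [2] add(S(add(add(SSSZ, SSSZ), add(SZ, Z))), Z)
  [3] S(add(add(add(SSSZ, SSSZ), add(SZ, Z)), Z))
  [4] S(add(add(S(add(SSZ, SSSZ)), add(SZ, Z)), Z))
  [5] S(add(S(add(add(SSZ, SSSZ), add(SZ, Z))), Z))
  [6] S(S(add(add(add(SSZ, SSSZ), add(SZ, Z)), Z)))
  [7] S(S(add(add(S(add(SZ, SSSZ)), add(SZ, Z)), Z)))
  [8] S(S(add(S(add(add(SZ, SSSZ), add(SZ, Z))), Z)))
  [9] S(S(S(add(add(add(SZ, SSSZ), add(SZ, Z)), Z))))
  [10] S(S(S(add(add(S(add(Z, SSSZ)), add(SZ, Z)), Z))))
  [11] S(S(S(add(S(add(add(Z, SSSZ), add(SZ, Z))), Z))))
  [12] S(S(S(S(add(add(add(Z, SSSZ), add(SZ, Z)), Z)))))
  [13] S(S(S(S(add(add(SSSZ, add(SZ, Z)), Z)))))
  [14] S(S(S(S(add(S(add(SSZ, add(SZ, Z))), Z)))))
  [15] S(S(S(S(S(add(add(SSZ, add(SZ, Z)), Z))))))
  [16] S(S(S(S(S(add(S(add(SZ, add(SZ, Z))), Z))))))
  [17] S(S(S(S(S(S(add(add(SZ, add(SZ, Z)), Z)))))))
  [18] S(S(S(S(S(S(add(S(add(Z, add(SZ, Z))), Z)))))))
  [19] S(S(S(S(S(S(S(add(add(Z, add(SZ, Z)), Z))))))))
  [20] S(S(S(S(S(S(S(add(add(SZ, Z), Z))))))))
  [21] S(S(S(S(S(S(S(add(S(add(Z, Z)), Z))))))))
  [22] S(S(S(S(S(S(S(S(add(add(Z, Z), Z)))))))))
  [23] S(S(S(S(S(S(S(S(add(Z, Z)))))))))
  [24] S^8(Z)

Term B:
  start: add(mul(SSSZ, mul(Z, Z)), add(add(S^4(Z), S^4(Z)), Z))
  [1] add(add(mul(Z, Z), mul(SSZ, mul(Z, Z))), add(add(S^4(Z), S^4(Z)), Z))
  [2] add(add(Z, mul(SSZ, mul(Z, Z))), add(add(S^4(Z), S^4(Z)), Z))
  [3] add(mul(SSZ, mul(Z, Z)), add(add(S^4(Z), S^4(Z)), Z))
  [4] add(add(mul(Z, Z), mul(SZ, mul(Z, Z))), add(add(S^4(Z), S^4(Z)), Z))
  [5] add(add(Z, mul(SZ, mul(Z, Z))), add(add(S^4(Z), S^4(Z)), Z))
  [6] add(mul(SZ, mul(Z, Z)), add(add(S^4(Z), S^4(Z)), Z))
  [7] add(add(mul(Z, Z), mul(Z, mul(Z, Z))), add(add(S^4(Z), S^4(Z)), Z))
  [8] add(add(Z, mul(Z, mul(Z, Z))), add(add(S^4(Z), S^4(Z)), Z))
  [9] add(mul(Z, mul(Z, Z)), add(add(S^4(Z), S^4(Z)), Z))
  [10] add(Z, add(add(S^4(Z), S^4(Z)), Z))
  [11] add(add(S^4(Z), S^4(Z)), Z)
  [12] add(S(add(SSSZ, S^4(Z))), Z)
  [13] S(add(add(SSSZ, S^4(Z)), Z))
  [14] S(add(S(add(SSZ, S^4(Z))), Z))
  [15] S(S(add(add(SSZ, S^4(Z)), Z)))
  [16] S(S(add(S(add(SZ, S^4(Z))), Z)))
  [17] S(S(S(add(add(SZ, S^4(Z)), Z))))
  [18] S(S(S(add(S(add(Z, S^4(Z))), Z))))
  [19] S(S(S(S(add(add(Z, S^4(Z)), Z)))))
  [20] S(S(S(S(add(S^4(Z), Z)))))
  [21] S(S(S(S(S(add(SSSZ, Z))))))
  [22] S(S(S(S(S(S(add(SSZ, Z)))))))
  [23] S(S(S(S(S(S(S(add(SZ, Z))))))))
  [24] S(S(S(S(S(S(S(S(add(Z, Z)))))))))
  [25] S^8(Z)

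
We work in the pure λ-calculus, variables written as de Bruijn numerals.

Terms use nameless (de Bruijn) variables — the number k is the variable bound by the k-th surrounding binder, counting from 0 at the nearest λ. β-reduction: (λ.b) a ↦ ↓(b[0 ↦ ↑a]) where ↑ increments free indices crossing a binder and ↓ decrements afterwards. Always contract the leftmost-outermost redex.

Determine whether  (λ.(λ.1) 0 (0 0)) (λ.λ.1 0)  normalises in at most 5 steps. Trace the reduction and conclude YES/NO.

Answer: NO — after 5 steps the term is λ.(λ.λ.1 0) 0, not yet normal

Reduction:
  start: (λ.(λ.1) 0 (0 0)) (λ.λ.1 0)
  step 1: (λ.λ.λ.1 0) (λ.λ.1 0) ((λ.λ.1 0) (λ.λ.1 0))
  step 2: (λ.λ.1 0) ((λ.λ.1 0) (λ.λ.1 0))
  step 3: λ.(λ.λ.1 0) (λ.λ.1 0) 0
  step 4: λ.(λ.(λ.λ.1 0) 0) 0
  step 5: λ.(λ.λ.1 0) 0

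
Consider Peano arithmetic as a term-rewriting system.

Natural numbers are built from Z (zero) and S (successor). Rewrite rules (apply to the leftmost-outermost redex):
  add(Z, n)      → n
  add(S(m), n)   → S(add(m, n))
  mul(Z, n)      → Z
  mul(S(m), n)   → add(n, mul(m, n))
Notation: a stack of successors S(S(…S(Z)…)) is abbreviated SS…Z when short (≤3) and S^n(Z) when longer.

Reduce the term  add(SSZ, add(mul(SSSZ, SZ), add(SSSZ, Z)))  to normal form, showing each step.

  start: add(SSZ, add(mul(SSSZ, SZ), add(SSSZ, Z)))
  →1  S(add(SZ, add(mul(SSSZ, SZ), add(SSSZ, Z))))
  →2  S(S(add(Z, add(mul(SSSZ, SZ), add(SSSZ, Z)))))
  →3  S(S(add(mul(SSSZ, SZ), add(SSSZ, Z))))
  →4  S(S(add(add(SZ, mul(SSZ, SZ)), add(SSSZ, Z))))
  →5  S(S(add(S(add(Z, mul(SSZ, SZ))), add(SSSZ, Z))))
  →6  S(S(S(add(add(Z, mul(SSZ, SZ)), add(SSSZ, Z)))))
  →7  S(S(S(add(mul(SSZ, SZ), add(SSSZ, Z)))))
  →8  S(S(S(add(add(SZ, mul(SZ, SZ)), add(SSSZ, Z)))))
  →9  S(S(S(add(S(add(Z, mul(SZ, SZ))), add(SSSZ, Z)))))
  →10  S(S(S(S(add(add(Z, mul(SZ, SZ)), add(SSSZ, Z))))))
  →11  S(S(S(S(add(mul(SZ, SZ), add(SSSZ, Z))))))
  →12  S(S(S(S(add(add(SZ, mul(Z, SZ)), add(SSSZ, Z))))))
  →13  S(S(S(S(add(S(add(Z, mul(Z, SZ))), add(SSSZ, Z))))))
  →14  S(S(S(S(S(add(add(Z, mul(Z, SZ)), add(SSSZ, Z)))))))
  →15  S(S(S(S(S(add(mul(Z, SZ), add(SSSZ, Z)))))))
  →16  S(S(S(S(S(add(Z, add(SSSZ, Z)))))))
  →17  S(S(S(S(S(add(SSSZ, Z))))))
  →18  S(S(S(S(S(S(add(SSZ, Z)))))))
  →19  S(S(S(S(S(S(S(add(SZ, Z))))))))
  →20  S(S(S(S(S(S(S(S(add(Z, Z)))))))))
  →21  S^8(Z)

Answer: normal form = S^8(Z)  (in 21 steps)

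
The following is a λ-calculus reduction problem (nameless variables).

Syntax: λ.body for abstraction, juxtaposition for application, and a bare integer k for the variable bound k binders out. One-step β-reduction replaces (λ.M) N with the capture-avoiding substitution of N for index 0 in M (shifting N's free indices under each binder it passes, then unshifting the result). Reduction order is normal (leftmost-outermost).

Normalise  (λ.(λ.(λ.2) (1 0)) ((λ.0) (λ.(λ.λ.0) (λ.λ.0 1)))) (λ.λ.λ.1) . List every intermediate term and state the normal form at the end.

Answer: normal form = λ.λ.λ.1  (in 3 steps)

Working:
  start: (λ.(λ.(λ.2) (1 0)) ((λ.0) (λ.(λ.λ.0) (λ.λ.0 1)))) (λ.λ.λ.1)
  step 1: (λ.(λ.λ.λ.λ.1) ((λ.λ.λ.1) 0)) ((λ.0) (λ.(λ.λ.0) (λ.λ.0 1)))
  step 2: (λ.λ.λ.λ.1) ((λ.λ.λ.1) ((λ.0) (λ.(λ.λ.0) (λ.λ.0 1))))
  step 3: λ.λ.λ.1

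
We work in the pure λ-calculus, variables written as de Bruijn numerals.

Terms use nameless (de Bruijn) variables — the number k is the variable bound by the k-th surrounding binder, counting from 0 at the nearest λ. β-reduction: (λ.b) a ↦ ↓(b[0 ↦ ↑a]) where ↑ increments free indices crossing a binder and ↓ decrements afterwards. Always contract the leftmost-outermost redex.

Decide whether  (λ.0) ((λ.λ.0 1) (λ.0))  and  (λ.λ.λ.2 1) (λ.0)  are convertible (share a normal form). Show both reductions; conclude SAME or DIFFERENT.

Answer: DIFFERENT — A ⇓ λ.0 (λ.0), B ⇓ λ.λ.1

Derivation:
Term A:
  start: (λ.0) ((λ.λ.0 1) (λ.0))
  [1] (λ.λ.0 1) (λ.0)
  [2] λ.0 (λ.0)

Term B:
  start: (λ.λ.λ.2 1) (λ.0)
  [1] λ.λ.(λ.0) 1
  [2] λ.λ.1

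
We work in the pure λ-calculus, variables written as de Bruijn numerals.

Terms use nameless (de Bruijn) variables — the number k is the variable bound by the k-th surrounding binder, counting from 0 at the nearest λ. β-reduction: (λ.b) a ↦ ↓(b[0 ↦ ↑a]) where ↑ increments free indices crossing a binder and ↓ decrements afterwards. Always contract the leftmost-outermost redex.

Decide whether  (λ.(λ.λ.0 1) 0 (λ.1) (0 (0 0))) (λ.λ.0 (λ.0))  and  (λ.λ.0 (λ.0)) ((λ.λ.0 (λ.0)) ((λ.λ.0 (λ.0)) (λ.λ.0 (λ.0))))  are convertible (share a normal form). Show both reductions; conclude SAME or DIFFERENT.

Term A:
  start: (λ.(λ.λ.0 1) 0 (λ.1) (0 (0 0))) (λ.λ.0 (λ.0))
  →1  (λ.λ.0 1) (λ.λ.0 (λ.0)) (λ.λ.λ.0 (λ.0)) ((λ.λ.0 (λ.0)) ((λ.λ.0 (λ.0)) (λ.λ.0 (λ.0))))
  →2  (λ.0 (λ.λ.0 (λ.0))) (λ.λ.λ.0 (λ.0)) ((λ.λ.0 (λ.0)) ((λ.λ.0 (λ.0)) (λ.λ.0 (λ.0))))
  →3  (λ.λ.λ.0 (λ.0)) (λ.λ.0 (λ.0)) ((λ.λ.0 (λ.0)) ((λ.λ.0 (λ.0)) (λ.λ.0 (λ.0))))
  →4  (λ.λ.0 (λ.0)) ((λ.λ.0 (λ.0)) ((λ.λ.0 (λ.0)) (λ.λ.0 (λ.0))))
  →5  λ.0 (λ.0)

Term B:
  start: (λ.λ.0 (λ.0)) ((λ.λ.0 (λ.0)) ((λ.λ.0 (λ.0)) (λ.λ.0 (λ.0))))
  →1  λ.0 (λ.0)

Answer: SAME — A ⇓ λ.0 (λ.0), B ⇓ λ.0 (λ.0)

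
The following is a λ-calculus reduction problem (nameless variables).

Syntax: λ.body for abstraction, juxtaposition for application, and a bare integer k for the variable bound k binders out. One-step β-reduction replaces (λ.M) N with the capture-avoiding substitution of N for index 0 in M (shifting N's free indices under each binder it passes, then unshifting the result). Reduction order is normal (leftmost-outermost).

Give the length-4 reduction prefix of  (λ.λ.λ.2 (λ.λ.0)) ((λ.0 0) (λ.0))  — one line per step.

Answer: after 4 steps: λ.λ.λ.λ.0

Derivation:
  start: (λ.λ.λ.2 (λ.λ.0)) ((λ.0 0) (λ.0))
  →1  λ.λ.(λ.0 0) (λ.0) (λ.λ.0)
  →2  λ.λ.(λ.0) (λ.0) (λ.λ.0)
  →3  λ.λ.(λ.0) (λ.λ.0)
  →4  λ.λ.λ.λ.0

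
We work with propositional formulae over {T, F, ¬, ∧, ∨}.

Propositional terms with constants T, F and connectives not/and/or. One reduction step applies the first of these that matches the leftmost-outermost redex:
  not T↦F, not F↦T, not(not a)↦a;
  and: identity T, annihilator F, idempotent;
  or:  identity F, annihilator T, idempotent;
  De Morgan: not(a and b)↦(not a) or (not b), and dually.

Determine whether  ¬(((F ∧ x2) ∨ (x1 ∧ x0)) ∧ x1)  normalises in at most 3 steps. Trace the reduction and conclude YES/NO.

Answer: NO — after 3 steps the term is ((¬F ∨ ¬x2) ∧ ¬(x1 ∧ x0)) ∨ ¬x1, not yet normal

Derivation:
  start: ¬(((F ∧ x2) ∨ (x1 ∧ x0)) ∧ x1)
  [1] ¬((F ∧ x2) ∨ (x1 ∧ x0)) ∨ ¬x1
  [2] (¬(F ∧ x2) ∧ ¬(x1 ∧ x0)) ∨ ¬x1
  [3] ((¬F ∨ ¬x2) ∧ ¬(x1 ∧ x0)) ∨ ¬x1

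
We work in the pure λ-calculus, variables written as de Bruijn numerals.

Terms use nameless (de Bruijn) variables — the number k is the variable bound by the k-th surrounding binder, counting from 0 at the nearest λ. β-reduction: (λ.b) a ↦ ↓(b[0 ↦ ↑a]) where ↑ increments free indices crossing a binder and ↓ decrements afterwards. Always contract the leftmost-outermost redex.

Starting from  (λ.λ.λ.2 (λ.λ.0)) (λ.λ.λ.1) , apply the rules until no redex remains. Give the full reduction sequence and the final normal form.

Answer: normal form = λ.λ.λ.λ.1  (in 2 steps)

Reduction:
  start: (λ.λ.λ.2 (λ.λ.0)) (λ.λ.λ.1)
  step 1: λ.λ.(λ.λ.λ.1) (λ.λ.0)
  step 2: λ.λ.λ.λ.1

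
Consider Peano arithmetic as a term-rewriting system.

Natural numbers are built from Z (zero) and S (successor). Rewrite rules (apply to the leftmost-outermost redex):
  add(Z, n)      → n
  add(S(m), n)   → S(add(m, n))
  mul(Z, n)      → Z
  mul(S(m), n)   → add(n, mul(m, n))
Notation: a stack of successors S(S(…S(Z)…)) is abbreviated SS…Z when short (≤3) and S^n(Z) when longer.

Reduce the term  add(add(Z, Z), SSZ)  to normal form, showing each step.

  start: add(add(Z, Z), SSZ)
  →1  add(Z, SSZ)
  →2  SSZ

Answer: normal form = SSZ  (in 2 steps)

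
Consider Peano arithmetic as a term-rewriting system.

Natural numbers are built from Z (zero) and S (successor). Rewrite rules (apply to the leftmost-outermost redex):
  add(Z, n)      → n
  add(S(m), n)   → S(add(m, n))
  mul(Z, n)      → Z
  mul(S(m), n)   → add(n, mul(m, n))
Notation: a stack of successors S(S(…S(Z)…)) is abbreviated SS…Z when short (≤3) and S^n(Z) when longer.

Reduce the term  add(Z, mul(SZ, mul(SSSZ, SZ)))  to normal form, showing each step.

  start: add(Z, mul(SZ, mul(SSSZ, SZ)))
  [1] mul(SZ, mul(SSSZ, SZ))
  [2] add(mul(SSSZ, SZ), mul(Z, mul(SSSZ, SZ)))
  [3] add(add(SZ, mul(SSZ, SZ)), mul(Z, mul(SSSZ, SZ)))
  [4] add(S(add(Z, mul(SSZ, SZ))), mul(Z, mul(SSSZ, SZ)))
  [5] S(add(add(Z, mul(SSZ, SZ)), mul(Z, mul(SSSZ, SZ))))
  [6] S(add(mul(SSZ, SZ), mul(Z, mul(SSSZ, SZ))))
  [7] S(add(add(SZ, mul(SZ, SZ)), mul(Z, mul(SSSZ, SZ))))
  [8] S(add(S(add(Z, mul(SZ, SZ))), mul(Z, mul(SSSZ, SZ))))
  [9] S(S(add(add(Z, mul(SZ, SZ)), mul(Z, mul(SSSZ, SZ)))))
  [10] S(S(add(mul(SZ, SZ), mul(Z, mul(SSSZ, SZ)))))
  [11] S(S(add(add(SZ, mul(Z, SZ)), mul(Z, mul(SSSZ, SZ)))))
  [12] S(S(add(S(add(Z, mul(Z, SZ))), mul(Z, mul(SSSZ, SZ)))))
  [13] S(S(S(add(add(Z, mul(Z, SZ)), mul(Z, mul(SSSZ, SZ))))))
  [14] S(S(S(add(mul(Z, SZ), mul(Z, mul(SSSZ, SZ))))))
  [15] S(S(S(add(Z, mul(Z, mul(SSSZ, SZ))))))
  [16] S(S(S(mul(Z, mul(SSSZ, SZ)))))
  [17] SSSZ

Answer: normal form = SSSZ  (in 17 steps)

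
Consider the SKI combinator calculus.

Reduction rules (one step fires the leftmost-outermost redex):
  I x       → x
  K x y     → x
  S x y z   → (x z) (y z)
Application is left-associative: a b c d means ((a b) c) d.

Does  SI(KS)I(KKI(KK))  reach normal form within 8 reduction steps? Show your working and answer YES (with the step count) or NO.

Answer: YES — reaches normal form S(K(KK)) in 5 ≤ 8 steps

Derivation:
  start: SI(KS)I(KKI(KK))
  [1] II(KSI)(KKI(KK))
  [2] I(KSI)(KKI(KK))
  [3] KSI(KKI(KK))
  [4] S(KKI(KK))
  [5] S(K(KK))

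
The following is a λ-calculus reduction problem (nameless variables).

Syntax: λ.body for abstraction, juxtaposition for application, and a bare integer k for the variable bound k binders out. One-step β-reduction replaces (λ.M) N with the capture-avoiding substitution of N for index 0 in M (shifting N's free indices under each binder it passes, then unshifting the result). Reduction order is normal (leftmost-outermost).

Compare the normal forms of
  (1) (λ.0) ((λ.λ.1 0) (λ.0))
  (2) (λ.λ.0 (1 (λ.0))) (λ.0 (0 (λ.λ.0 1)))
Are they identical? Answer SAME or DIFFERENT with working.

Answer: DIFFERENT — A ⇓ λ.0, B ⇓ λ.0 (λ.λ.0 1)

Working:
Term A:
  start: (λ.0) ((λ.λ.1 0) (λ.0))
  step 1: (λ.λ.1 0) (λ.0)
  step 2: λ.(λ.0) 0
  step 3: λ.0

Term B:
  start: (λ.λ.0 (1 (λ.0))) (λ.0 (0 (λ.λ.0 1)))
  step 1: λ.0 ((λ.0 (0 (λ.λ.0 1))) (λ.0))
  step 2: λ.0 ((λ.0) ((λ.0) (λ.λ.0 1)))
  step 3: λ.0 ((λ.0) (λ.λ.0 1))
  step 4: λ.0 (λ.λ.0 1)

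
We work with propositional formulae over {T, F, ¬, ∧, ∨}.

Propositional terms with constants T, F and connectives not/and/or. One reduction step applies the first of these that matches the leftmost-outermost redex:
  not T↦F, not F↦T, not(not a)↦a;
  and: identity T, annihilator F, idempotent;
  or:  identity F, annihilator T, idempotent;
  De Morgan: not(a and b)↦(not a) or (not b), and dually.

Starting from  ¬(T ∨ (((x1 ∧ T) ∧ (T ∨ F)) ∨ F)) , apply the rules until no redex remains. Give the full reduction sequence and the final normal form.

  start: ¬(T ∨ (((x1 ∧ T) ∧ (T ∨ F)) ∨ F))
  →1  ¬T ∧ ¬(((x1 ∧ T) ∧ (T ∨ F)) ∨ F)
  →2  F ∧ ¬(((x1 ∧ T) ∧ (T ∨ F)) ∨ F)
  →3  F

Answer: normal form = F  (in 3 steps)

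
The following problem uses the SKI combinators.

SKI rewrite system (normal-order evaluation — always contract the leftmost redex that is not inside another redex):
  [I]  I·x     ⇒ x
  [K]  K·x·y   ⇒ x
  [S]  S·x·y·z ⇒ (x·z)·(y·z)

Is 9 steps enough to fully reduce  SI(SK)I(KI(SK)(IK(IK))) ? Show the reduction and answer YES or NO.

Answer: YES — reaches normal form KK in 9 ≤ 9 steps

Derivation:
  start: SI(SK)I(KI(SK)(IK(IK)))
  [1] II(SKI)(KI(SK)(IK(IK)))
  [2] I(SKI)(KI(SK)(IK(IK)))
  [3] SKI(KI(SK)(IK(IK)))
  [4] K(KI(SK)(IK(IK)))(I(KI(SK)(IK(IK))))
  [5] KI(SK)(IK(IK))
  [6] I(IK(IK))
  [7] IK(IK)
  [8] K(IK)
  [9] KK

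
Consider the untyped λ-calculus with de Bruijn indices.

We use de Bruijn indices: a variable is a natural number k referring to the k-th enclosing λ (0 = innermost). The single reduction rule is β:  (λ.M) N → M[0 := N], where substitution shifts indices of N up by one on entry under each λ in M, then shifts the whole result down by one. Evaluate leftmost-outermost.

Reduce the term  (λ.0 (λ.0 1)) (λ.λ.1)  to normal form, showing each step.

Answer: normal form = λ.λ.0 (λ.λ.1)  (in 2 steps)

Derivation:
  start: (λ.0 (λ.0 1)) (λ.λ.1)
  [1] (λ.λ.1) (λ.0 (λ.λ.1))
  [2] λ.λ.0 (λ.λ.1)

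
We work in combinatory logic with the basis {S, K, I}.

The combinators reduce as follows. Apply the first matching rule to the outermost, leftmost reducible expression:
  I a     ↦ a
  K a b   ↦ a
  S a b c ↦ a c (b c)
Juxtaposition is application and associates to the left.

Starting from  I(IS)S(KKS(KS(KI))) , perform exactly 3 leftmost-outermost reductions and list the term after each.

  start: I(IS)S(KKS(KS(KI)))
  →1  ISS(KKS(KS(KI)))
  →2  SS(KKS(KS(KI)))
  →3  SS(K(KS(KI)))

Answer: after 3 steps: SS(K(KS(KI)))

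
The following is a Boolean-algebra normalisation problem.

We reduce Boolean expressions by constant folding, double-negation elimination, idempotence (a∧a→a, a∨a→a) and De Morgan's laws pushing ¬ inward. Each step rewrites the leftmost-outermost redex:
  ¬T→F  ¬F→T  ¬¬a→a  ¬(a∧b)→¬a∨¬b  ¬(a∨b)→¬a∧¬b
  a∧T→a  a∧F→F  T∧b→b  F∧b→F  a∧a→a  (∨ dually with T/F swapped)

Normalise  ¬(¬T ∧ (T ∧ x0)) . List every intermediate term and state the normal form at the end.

Answer: normal form = T  (in 3 steps)

Reduction:
  start: ¬(¬T ∧ (T ∧ x0))
  step 1: ¬¬T ∨ ¬(T ∧ x0)
  step 2: T ∨ ¬(T ∧ x0)
  step 3: T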